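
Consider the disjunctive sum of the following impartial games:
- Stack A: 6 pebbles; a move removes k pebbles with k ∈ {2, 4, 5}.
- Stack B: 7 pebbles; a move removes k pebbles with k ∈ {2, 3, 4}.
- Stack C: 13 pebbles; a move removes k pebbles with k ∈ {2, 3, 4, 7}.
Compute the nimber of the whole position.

2

Build the Grundy sequence for stack A with g(k) = mex{g(k−s) : s ∈ {2, 4, 5}, s ≤ k}:
k:     0  1  2  3  4  5  6
g(k):  0  0  1  1  2  2  3
So g(6) = 3.
Grundy values for stack B (subtraction set {2, 3, 4}):
g(0) = mex{} = 0
g(1) = mex{} = 0
g(2) = mex{0} = 1
g(3) = mex{0} = 1
g(4) = mex{0,1} = 2
g(5) = mex{0,1} = 2
g(6) = mex{1,2} = 0
g(7) = mex{1,2} = 0
So g(7) = 0.
For stack C, compute g(0), g(1), … with moves {2, 3, 4, 7}:
k:     0  1  2  3  4  5  6  7  8  9 10 11 12 13
g(k):  0  0  1  1  2  2  0  3  1  4  2  0  0  1
So g(13) = 1.
By the Sprague-Grundy theorem, the Grundy value of a sum of independent games is the XOR of the component values.
Combined value = 3 XOR 0 XOR 1 = 2.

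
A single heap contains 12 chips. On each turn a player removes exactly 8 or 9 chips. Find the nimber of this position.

Compute g(0), g(1), … for moves {8, 9}:
g(0) = mex{} = 0
g(1) = mex{} = 0
g(2) = mex{} = 0
g(3) = mex{} = 0
g(4) = mex{} = 0
g(5) = mex{} = 0
g(6) = mex{} = 0
g(7) = mex{} = 0
g(8) = mex{0} = 1
g(9) = mex{0} = 1
g(10) = mex{0} = 1
g(11) = mex{0} = 1
g(12) = mex{0} = 1
So g(12) = 1.

1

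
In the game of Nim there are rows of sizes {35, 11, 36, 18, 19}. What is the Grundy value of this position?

13

Compute the nim-sum pairwise:
35 XOR 11 = 40
40 XOR 36 = 12
12 XOR 18 = 30
30 XOR 19 = 13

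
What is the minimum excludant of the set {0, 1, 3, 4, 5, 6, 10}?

2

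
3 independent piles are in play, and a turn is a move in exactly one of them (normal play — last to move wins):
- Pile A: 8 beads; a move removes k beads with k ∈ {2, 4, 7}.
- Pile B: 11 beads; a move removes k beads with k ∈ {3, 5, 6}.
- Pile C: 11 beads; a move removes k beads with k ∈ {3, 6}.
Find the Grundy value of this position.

1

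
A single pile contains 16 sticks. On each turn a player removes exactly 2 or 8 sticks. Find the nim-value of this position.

Build the Grundy sequence with g(k) = mex{g(k−s) : s ∈ {2, 8}, s ≤ k}:
k:     0  1  2  3  4  5  6  7  8  9 10 11 12 13 14 15 16
g(k):  0  0  1  1  0  0  1  1  2  2  0  0  1  1  0  0  1
So g(16) = 1.

1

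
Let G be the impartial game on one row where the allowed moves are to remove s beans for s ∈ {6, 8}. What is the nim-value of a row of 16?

0

Build the Grundy sequence with g(k) = mex{g(k−s) : s ∈ {6, 8}, s ≤ k}:
k:     0  1  2  3  4  5  6  7  8  9 10 11 12 13 14 15 16
g(k):  0  0  0  0  0  0  1  1  1  1  1  1  2  2  0  0  0
So g(16) = 0.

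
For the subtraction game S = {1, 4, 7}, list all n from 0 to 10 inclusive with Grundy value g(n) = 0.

0, 2, 5, 8, 10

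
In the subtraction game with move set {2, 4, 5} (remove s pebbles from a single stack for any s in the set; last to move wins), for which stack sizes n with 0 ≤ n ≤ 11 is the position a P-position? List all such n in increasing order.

0, 1, 7, 8

Compute g(0), g(1), … for moves {2, 4, 5}:
k:     0  1  2  3  4  5  6  7  8  9 10 11
g(k):  0  0  1  1  2  2  3  0  0  1  1  2
The P-positions (g = 0) in 0..11 are 0, 1, 7, 8.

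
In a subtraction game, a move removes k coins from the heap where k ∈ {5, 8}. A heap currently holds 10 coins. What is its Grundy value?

Compute g(0), g(1), … for moves {5, 8}:
g(0) = mex{} = 0
g(1) = mex{} = 0
g(2) = mex{} = 0
g(3) = mex{} = 0
g(4) = mex{} = 0
g(5) = mex{0} = 1
g(6) = mex{0} = 1
g(7) = mex{0} = 1
g(8) = mex{0} = 1
g(9) = mex{0} = 1
g(10) = mex{0,1} = 2
So g(10) = 2.

2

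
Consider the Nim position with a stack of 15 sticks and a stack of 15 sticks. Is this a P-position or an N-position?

Compute the nim-sum pairwise:
15 XOR 15 = 0
The nim-sum is 0, so this is a P-position: the player to move is in a losing position under optimal play.

P-position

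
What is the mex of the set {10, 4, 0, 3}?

1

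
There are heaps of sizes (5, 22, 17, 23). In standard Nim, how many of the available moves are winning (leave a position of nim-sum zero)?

3

Compute the nim-sum pairwise:
5 XOR 22 = 19
19 XOR 17 = 2
2 XOR 23 = 21
The overall nim-sum is X = 21. A heap of size p has a winning move iff p XOR X < p (reduce it to p XOR X).
  5: 5 XOR 21 = 16 ≥ 5 — no move.
  22: 22 XOR 21 = 3 < 22 — winning move (to 3).
  17: 17 XOR 21 = 4 < 17 — winning move (to 4).
  23: 23 XOR 21 = 2 < 23 — winning move (to 2).
That gives 3 winning moves.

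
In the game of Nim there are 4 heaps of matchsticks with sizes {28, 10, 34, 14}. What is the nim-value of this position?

In binary:
  011100  (28)
  001010  (10)
  100010  (34)
  001110  (14)
  ------
  111010  (58)

58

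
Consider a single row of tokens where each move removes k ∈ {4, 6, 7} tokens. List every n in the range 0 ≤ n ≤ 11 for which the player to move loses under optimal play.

0, 1, 2, 3, 11

Grundy values for subtraction set {4, 6, 7}:
g(0) = mex{} = 0
g(1) = mex{} = 0
g(2) = mex{} = 0
g(3) = mex{} = 0
g(4) = mex{0} = 1
g(5) = mex{0} = 1
g(6) = mex{0} = 1
g(7) = mex{0} = 1
g(8) = mex{0,1} = 2
g(9) = mex{0,1} = 2
g(10) = mex{0,1} = 2
g(11) = mex{1} = 0
The P-positions (g = 0) in 0..11 are 0, 1, 2, 3, 11.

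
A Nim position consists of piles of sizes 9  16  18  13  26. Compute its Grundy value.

28

Nim-sum: 9 ^ 16 ^ 18 ^ 13 ^ 26 = 28.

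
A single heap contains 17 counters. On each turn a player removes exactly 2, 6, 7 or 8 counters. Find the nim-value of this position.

1

Build the Grundy sequence with g(k) = mex{g(k−s) : s ∈ {2, 6, 7, 8}, s ≤ k}:
k:     0  1  2  3  4  5  6  7  8  9 10 11 12 13 14 15 16 17
g(k):  0  0  1  1  0  0  1  1  2  2  3  3  2  2  0  0  1  1
So g(17) = 1.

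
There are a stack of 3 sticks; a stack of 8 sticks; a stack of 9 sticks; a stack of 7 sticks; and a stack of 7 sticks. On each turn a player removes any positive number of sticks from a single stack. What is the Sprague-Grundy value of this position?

2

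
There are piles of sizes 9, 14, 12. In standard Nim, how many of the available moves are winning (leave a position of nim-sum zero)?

Bitwise XOR of the heap sizes:
  1001  (9)
  1110  (14)
  1100  (12)
  ----
  1011  (11)
The overall nim-sum is X = 11. A pile of size p has a winning move iff p XOR X < p (reduce it to p XOR X).
  9: 9 XOR 11 = 2 < 9 — winning move (to 2).
  14: 14 XOR 11 = 5 < 14 — winning move (to 5).
  12: 12 XOR 11 = 7 < 12 — winning move (to 7).
That gives 3 winning moves.

3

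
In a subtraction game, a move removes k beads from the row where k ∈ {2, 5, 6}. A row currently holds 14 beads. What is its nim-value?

Build the Grundy sequence with g(k) = mex{g(k−s) : s ∈ {2, 5, 6}, s ≤ k}:
g(0) = mex{} = 0
g(1) = mex{} = 0
g(2) = mex{0} = 1
g(3) = mex{0} = 1
g(4) = mex{1} = 0
g(5) = mex{0,1} = 2
g(6) = mex{0} = 1
g(7) = mex{0,1,2} = 3
g(8) = mex{1} = 0
g(9) = mex{0,1,3} = 2
g(10) = mex{0,2} = 1
g(11) = mex{1,2} = 0
g(12) = mex{1,3} = 0
g(13) = mex{0,3} = 1
g(14) = mex{0,2} = 1
So g(14) = 1.

1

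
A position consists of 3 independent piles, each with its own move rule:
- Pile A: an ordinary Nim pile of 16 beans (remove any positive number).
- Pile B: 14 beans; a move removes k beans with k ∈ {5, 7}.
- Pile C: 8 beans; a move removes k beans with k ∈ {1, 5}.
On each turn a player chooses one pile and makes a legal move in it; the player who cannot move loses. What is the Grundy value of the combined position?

16

Pile A is a plain Nim pile of size 16, so its Grundy value is 16.
Grundy values for pile B (subtraction set {5, 7}):
g(0) = mex{} = 0
g(1) = mex{} = 0
g(2) = mex{} = 0
g(3) = mex{} = 0
g(4) = mex{} = 0
g(5) = mex{0} = 1
g(6) = mex{0} = 1
g(7) = mex{0} = 1
g(8) = mex{0} = 1
g(9) = mex{0} = 1
g(10) = mex{0,1} = 2
g(11) = mex{0,1} = 2
g(12) = mex{1} = 0
g(13) = mex{1} = 0
g(14) = mex{1} = 0
So g(14) = 0.
For pile C, compute g(0), g(1), … with moves {1, 5}:
k:     0  1  2  3  4  5  6  7  8
g(k):  0  1  0  1  0  1  0  1  0
So g(8) = 0.
The value of a disjunctive sum is the nim-sum of the parts.
Combined value = 16 ⊕ 0 ⊕ 0 = 16.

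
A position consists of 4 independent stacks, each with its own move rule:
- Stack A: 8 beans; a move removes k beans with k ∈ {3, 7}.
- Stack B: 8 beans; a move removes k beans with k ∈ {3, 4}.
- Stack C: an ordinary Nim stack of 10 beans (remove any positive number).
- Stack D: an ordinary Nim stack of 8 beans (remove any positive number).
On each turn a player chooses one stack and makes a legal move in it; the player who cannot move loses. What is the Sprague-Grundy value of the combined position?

0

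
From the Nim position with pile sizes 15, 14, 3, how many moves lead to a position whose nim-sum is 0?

Nim-sum: 15 ^ 14 ^ 3 = 2.
The overall nim-sum is X = 2. A pile of size p has a winning move iff p XOR X < p (reduce it to p XOR X).
  15: 15 XOR 2 = 13 < 15 — winning move (to 13).
  14: 14 XOR 2 = 12 < 14 — winning move (to 12).
  3: 3 XOR 2 = 1 < 3 — winning move (to 1).
That gives 3 winning moves.

3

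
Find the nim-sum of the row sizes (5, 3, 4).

2

Nim-sum: 5 ⊕ 3 ⊕ 4 = 2.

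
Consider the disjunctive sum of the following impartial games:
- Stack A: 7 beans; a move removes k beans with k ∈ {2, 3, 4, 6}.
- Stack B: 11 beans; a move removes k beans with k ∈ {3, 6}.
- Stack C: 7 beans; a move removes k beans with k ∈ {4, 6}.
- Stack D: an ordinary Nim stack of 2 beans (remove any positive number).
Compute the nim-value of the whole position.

Build the Grundy sequence for stack A with g(k) = mex{g(k−s) : s ∈ {2, 3, 4, 6}, s ≤ k}:
g(0) = mex{} = 0
g(1) = mex{} = 0
g(2) = mex{0} = 1
g(3) = mex{0} = 1
g(4) = mex{0,1} = 2
g(5) = mex{0,1} = 2
g(6) = mex{0,1,2} = 3
g(7) = mex{0,1,2} = 3
So g(7) = 3.
Build the Grundy sequence for stack B with g(k) = mex{g(k−s) : s ∈ {3, 6}, s ≤ k}:
k:     0  1  2  3  4  5  6  7  8  9 10 11
g(k):  0  0  0  1  1  1  2  2  2  0  0  0
So g(11) = 0.
Build the Grundy sequence for stack C with g(k) = mex{g(k−s) : s ∈ {4, 6}, s ≤ k}:
k:     0  1  2  3  4  5  6  7
g(k):  0  0  0  0  1  1  1  1
So g(7) = 1.
Stack D is a plain Nim stack of size 2, so its Grundy value is 2.
The value of a disjunctive sum is the nim-sum of the parts.
Combined value = 3 XOR 0 XOR 1 XOR 2 = 0.

0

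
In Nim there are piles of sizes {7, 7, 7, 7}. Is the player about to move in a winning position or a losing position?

Compute the nim-sum pairwise:
7 ^ 7 = 0
0 ^ 7 = 7
7 ^ 7 = 0
The nim-sum is 0, so this is a P-position: the player to move is in a losing position under optimal play.

Losing position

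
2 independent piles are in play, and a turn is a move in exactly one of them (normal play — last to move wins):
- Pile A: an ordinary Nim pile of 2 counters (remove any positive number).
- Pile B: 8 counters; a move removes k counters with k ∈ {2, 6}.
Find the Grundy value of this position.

2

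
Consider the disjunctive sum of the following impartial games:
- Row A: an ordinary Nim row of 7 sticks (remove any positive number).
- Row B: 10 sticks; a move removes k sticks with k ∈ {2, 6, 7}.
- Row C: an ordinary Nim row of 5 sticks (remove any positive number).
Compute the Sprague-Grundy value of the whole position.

1

Row A is a plain Nim row of size 7, so its Grundy value is 7.
Grundy values for row B (subtraction set {2, 6, 7}):
k:     0  1  2  3  4  5  6  7  8  9 10
g(k):  0  0  1  1  0  0  1  1  2  0  3
So g(10) = 3.
Row C is a plain Nim row of size 5, so its Grundy value is 5.
The value of a disjunctive sum is the nim-sum of the parts.
Combined value = 7 ⊕ 3 ⊕ 5 = 1.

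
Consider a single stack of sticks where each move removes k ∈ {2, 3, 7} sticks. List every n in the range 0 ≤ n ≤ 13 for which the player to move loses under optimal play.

Compute g(0), g(1), … for moves {2, 3, 7}:
g(0) = mex{} = 0
g(1) = mex{} = 0
g(2) = mex{0} = 1
g(3) = mex{0} = 1
g(4) = mex{0,1} = 2
g(5) = mex{1} = 0
g(6) = mex{1,2} = 0
g(7) = mex{0,2} = 1
g(8) = mex{0} = 1
g(9) = mex{0,1} = 2
g(10) = mex{1} = 0
g(11) = mex{1,2} = 0
g(12) = mex{0,2} = 1
g(13) = mex{0} = 1
The P-positions (g = 0) in 0..13 are 0, 1, 5, 6, 10, 11.

0, 1, 5, 6, 10, 11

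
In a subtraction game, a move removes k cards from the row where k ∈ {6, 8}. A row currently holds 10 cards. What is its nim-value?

1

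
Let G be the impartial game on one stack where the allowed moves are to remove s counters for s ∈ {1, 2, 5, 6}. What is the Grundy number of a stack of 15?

Build the Grundy sequence with g(k) = mex{g(k−s) : s ∈ {1, 2, 5, 6}, s ≤ k}:
k:     0  1  2  3  4  5  6  7  8  9 10 11 12 13 14 15
g(k):  0  1  2  0  1  2  3  0  1  2  0  1  2  3  0  1
So g(15) = 1.

1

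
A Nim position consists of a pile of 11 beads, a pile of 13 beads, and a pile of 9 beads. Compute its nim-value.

Nim-sum: 11 ^ 13 ^ 9 = 15.

15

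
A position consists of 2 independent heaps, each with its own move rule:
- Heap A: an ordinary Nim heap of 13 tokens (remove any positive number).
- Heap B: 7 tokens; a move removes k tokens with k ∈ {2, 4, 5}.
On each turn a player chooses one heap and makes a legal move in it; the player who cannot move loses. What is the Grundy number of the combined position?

13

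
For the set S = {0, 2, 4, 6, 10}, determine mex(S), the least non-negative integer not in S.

0 is in the set but 1 is not, so the mex is 1.

1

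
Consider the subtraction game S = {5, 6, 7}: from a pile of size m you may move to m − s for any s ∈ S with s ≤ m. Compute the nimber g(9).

Build the Grundy sequence with g(k) = mex{g(k−s) : s ∈ {5, 6, 7}, s ≤ k}:
k:     0  1  2  3  4  5  6  7  8  9
g(k):  0  0  0  0  0  1  1  1  1  1
So g(9) = 1.

1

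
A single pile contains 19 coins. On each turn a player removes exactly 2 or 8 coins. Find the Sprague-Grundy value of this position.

2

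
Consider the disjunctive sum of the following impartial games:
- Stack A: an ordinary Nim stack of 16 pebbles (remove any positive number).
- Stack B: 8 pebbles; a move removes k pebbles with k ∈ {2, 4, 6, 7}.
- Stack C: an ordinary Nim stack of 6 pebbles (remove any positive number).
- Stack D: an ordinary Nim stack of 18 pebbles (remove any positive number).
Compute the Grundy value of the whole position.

0

Stack A is a plain Nim stack of size 16, so its Grundy value is 16.
Grundy values for stack B (subtraction set {2, 4, 6, 7}):
k:     0  1  2  3  4  5  6  7  8
g(k):  0  0  1  1  2  2  3  3  4
So g(8) = 4.
Stack C is a plain Nim stack of size 6, so its Grundy value is 6.
Stack D is a plain Nim stack of size 18, so its Grundy value is 18.
The value of a disjunctive sum is the nim-sum of the parts.
Combined value = 16 ⊕ 4 ⊕ 6 ⊕ 18 = 0.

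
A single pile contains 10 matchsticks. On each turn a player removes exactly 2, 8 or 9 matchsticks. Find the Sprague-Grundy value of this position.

3

Grundy values for subtraction set {2, 8, 9}:
g(0) = mex{} = 0
g(1) = mex{} = 0
g(2) = mex{0} = 1
g(3) = mex{0} = 1
g(4) = mex{1} = 0
g(5) = mex{1} = 0
g(6) = mex{0} = 1
g(7) = mex{0} = 1
g(8) = mex{0,1} = 2
g(9) = mex{0,1} = 2
g(10) = mex{0,1,2} = 3
So g(10) = 3.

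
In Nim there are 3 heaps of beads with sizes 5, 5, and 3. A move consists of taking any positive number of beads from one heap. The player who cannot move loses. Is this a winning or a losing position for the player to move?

Winning position

In binary:
  101  (5)
  101  (5)
  011  (3)
  ---
  011  (3)
The nim-sum is 3 ≠ 0, so this is an N-position: the player to move can win.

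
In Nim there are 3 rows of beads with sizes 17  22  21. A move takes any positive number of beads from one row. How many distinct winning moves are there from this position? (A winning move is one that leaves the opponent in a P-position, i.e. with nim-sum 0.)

3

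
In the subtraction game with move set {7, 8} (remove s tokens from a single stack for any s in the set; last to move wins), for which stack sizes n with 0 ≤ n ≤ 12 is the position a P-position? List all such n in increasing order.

Build the Grundy sequence with g(k) = mex{g(k−s) : s ∈ {7, 8}, s ≤ k}:
k:     0  1  2  3  4  5  6  7  8  9 10 11 12
g(k):  0  0  0  0  0  0  0  1  1  1  1  1  1
The P-positions (g = 0) in 0..12 are 0, 1, 2, 3, 4, 5, 6.

0, 1, 2, 3, 4, 5, 6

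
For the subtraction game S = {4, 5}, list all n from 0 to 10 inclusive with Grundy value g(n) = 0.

0, 1, 2, 3, 9, 10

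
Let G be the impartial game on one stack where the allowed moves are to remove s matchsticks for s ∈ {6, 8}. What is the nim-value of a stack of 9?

1

Build the Grundy sequence with g(k) = mex{g(k−s) : s ∈ {6, 8}, s ≤ k}:
g(0) = mex{} = 0
g(1) = mex{} = 0
g(2) = mex{} = 0
g(3) = mex{} = 0
g(4) = mex{} = 0
g(5) = mex{} = 0
g(6) = mex{0} = 1
g(7) = mex{0} = 1
g(8) = mex{0} = 1
g(9) = mex{0} = 1
So g(9) = 1.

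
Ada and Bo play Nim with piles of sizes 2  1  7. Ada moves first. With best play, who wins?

Ada wins

In binary:
  010  (2)
  001  (1)
  111  (7)
  ---
  100  (4)
The nim-sum is 4 ≠ 0, so this is an N-position: the player to move can win; Ada has a winning move.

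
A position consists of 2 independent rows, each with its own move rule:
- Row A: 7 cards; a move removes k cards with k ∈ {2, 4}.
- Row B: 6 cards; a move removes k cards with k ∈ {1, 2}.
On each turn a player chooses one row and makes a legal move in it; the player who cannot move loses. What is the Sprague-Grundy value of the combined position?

0

Build the Grundy sequence for row A with g(k) = mex{g(k−s) : s ∈ {2, 4}, s ≤ k}:
g(0) = mex{} = 0
g(1) = mex{} = 0
g(2) = mex{0} = 1
g(3) = mex{0} = 1
g(4) = mex{0,1} = 2
g(5) = mex{0,1} = 2
g(6) = mex{1,2} = 0
g(7) = mex{1,2} = 0
So g(7) = 0.
For row B, compute g(0), g(1), … with moves {1, 2}:
g(0) = mex{} = 0
g(1) = mex{0} = 1
g(2) = mex{0,1} = 2
g(3) = mex{1,2} = 0
g(4) = mex{0,2} = 1
g(5) = mex{0,1} = 2
g(6) = mex{1,2} = 0
So g(6) = 0.
By the Sprague-Grundy theorem, the Grundy value of a sum of independent games is the XOR of the component values.
Combined value = 0 ⊕ 0 = 0.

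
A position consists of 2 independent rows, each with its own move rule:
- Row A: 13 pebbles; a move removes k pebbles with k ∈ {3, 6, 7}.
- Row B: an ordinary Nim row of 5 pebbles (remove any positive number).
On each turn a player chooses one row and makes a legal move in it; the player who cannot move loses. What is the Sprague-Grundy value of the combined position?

4

For row A, compute g(0), g(1), … with moves {3, 6, 7}:
g(0) = mex{} = 0
g(1) = mex{} = 0
g(2) = mex{} = 0
g(3) = mex{0} = 1
g(4) = mex{0} = 1
g(5) = mex{0} = 1
g(6) = mex{0,1} = 2
g(7) = mex{0,1} = 2
g(8) = mex{0,1} = 2
g(9) = mex{0,1,2} = 3
g(10) = mex{1,2} = 0
g(11) = mex{1,2} = 0
g(12) = mex{1,2,3} = 0
g(13) = mex{0,2} = 1
So g(13) = 1.
Row B is a plain Nim row of size 5, so its Grundy value is 5.
The value of a disjunctive sum is the nim-sum of the parts.
Combined value = 1 XOR 5 = 4.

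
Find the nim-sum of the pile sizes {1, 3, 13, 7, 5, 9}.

4

Nim-sum: 1 XOR 3 XOR 13 XOR 7 XOR 5 XOR 9 = 4.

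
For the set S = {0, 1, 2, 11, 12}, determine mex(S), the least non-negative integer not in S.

The values 0, 1, 2 are all present; 3 is the first non-negative integer missing from the set.

3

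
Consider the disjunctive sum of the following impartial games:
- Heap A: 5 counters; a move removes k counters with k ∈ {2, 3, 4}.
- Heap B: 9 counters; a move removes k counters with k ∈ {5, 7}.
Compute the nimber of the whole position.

For heap A, compute g(0), g(1), … with moves {2, 3, 4}:
g(0) = mex{} = 0
g(1) = mex{} = 0
g(2) = mex{0} = 1
g(3) = mex{0} = 1
g(4) = mex{0,1} = 2
g(5) = mex{0,1} = 2
So g(5) = 2.
Grundy values for heap B (subtraction set {5, 7}):
g(0) = mex{} = 0
g(1) = mex{} = 0
g(2) = mex{} = 0
g(3) = mex{} = 0
g(4) = mex{} = 0
g(5) = mex{0} = 1
g(6) = mex{0} = 1
g(7) = mex{0} = 1
g(8) = mex{0} = 1
g(9) = mex{0} = 1
So g(9) = 1.
By the Sprague-Grundy theorem, the Grundy value of a sum of independent games is the XOR of the component values.
Combined value = 2 XOR 1 = 3.

3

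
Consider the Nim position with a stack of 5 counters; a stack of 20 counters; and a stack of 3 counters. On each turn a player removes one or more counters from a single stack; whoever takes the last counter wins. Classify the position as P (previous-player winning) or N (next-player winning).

N-position

Nim-sum: 5 ^ 20 ^ 3 = 18.
The nim-sum is 18 ≠ 0, so this is an N-position: the player to move can win.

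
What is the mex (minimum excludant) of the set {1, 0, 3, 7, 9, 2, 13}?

The values 0, 1, 2, 3 are all present; 4 is the first non-negative integer missing from the set.

4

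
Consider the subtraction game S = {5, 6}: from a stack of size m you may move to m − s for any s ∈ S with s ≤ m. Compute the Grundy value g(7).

Grundy values for subtraction set {5, 6}:
k:     0  1  2  3  4  5  6  7
g(k):  0  0  0  0  0  1  1  1
So g(7) = 1.

1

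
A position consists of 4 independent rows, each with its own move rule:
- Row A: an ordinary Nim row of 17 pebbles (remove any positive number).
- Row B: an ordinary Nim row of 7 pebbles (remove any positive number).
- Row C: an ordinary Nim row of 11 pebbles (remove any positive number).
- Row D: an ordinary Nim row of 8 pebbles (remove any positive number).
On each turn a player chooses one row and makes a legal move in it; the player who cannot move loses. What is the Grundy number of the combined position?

21

Row A is a plain Nim row of size 17, so its Grundy value is 17.
Row B is a plain Nim row of size 7, so its Grundy value is 7.
Row C is a plain Nim row of size 11, so its Grundy value is 11.
Row D is a plain Nim row of size 8, so its Grundy value is 8.
The value of a disjunctive sum is the nim-sum of the parts.
Combined value = 17 XOR 7 XOR 11 XOR 8 = 21.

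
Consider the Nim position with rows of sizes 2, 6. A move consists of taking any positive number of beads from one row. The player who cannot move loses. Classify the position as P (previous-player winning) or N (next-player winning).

Compute the nim-sum pairwise:
2 ⊕ 6 = 4
The nim-sum is 4 ≠ 0, so this is an N-position: the player to move can win.

N-position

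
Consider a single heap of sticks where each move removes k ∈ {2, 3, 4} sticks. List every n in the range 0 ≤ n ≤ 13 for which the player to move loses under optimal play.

Compute g(0), g(1), … for moves {2, 3, 4}:
k:     0  1  2  3  4  5  6  7  8  9 10 11 12 13
g(k):  0  0  1  1  2  2  0  0  1  1  2  2  0  0
The P-positions (g = 0) in 0..13 are 0, 1, 6, 7, 12, 13.

0, 1, 6, 7, 12, 13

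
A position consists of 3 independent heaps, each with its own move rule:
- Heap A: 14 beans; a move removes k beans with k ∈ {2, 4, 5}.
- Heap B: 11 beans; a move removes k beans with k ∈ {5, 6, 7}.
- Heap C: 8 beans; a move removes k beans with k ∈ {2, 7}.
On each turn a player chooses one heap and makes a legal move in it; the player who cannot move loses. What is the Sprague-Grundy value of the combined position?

0

Grundy values for heap A (subtraction set {2, 4, 5}):
g(0) = mex{} = 0
g(1) = mex{} = 0
g(2) = mex{0} = 1
g(3) = mex{0} = 1
g(4) = mex{0,1} = 2
g(5) = mex{0,1} = 2
g(6) = mex{0,1,2} = 3
g(7) = mex{1,2} = 0
g(8) = mex{1,2,3} = 0
g(9) = mex{0,2} = 1
g(10) = mex{0,2,3} = 1
g(11) = mex{0,1,3} = 2
g(12) = mex{0,1} = 2
g(13) = mex{0,1,2} = 3
g(14) = mex{1,2} = 0
So g(14) = 0.
Grundy values for heap B (subtraction set {5, 6, 7}):
g(0) = mex{} = 0
g(1) = mex{} = 0
g(2) = mex{} = 0
g(3) = mex{} = 0
g(4) = mex{} = 0
g(5) = mex{0} = 1
g(6) = mex{0} = 1
g(7) = mex{0} = 1
g(8) = mex{0} = 1
g(9) = mex{0} = 1
g(10) = mex{0,1} = 2
g(11) = mex{0,1} = 2
So g(11) = 2.
Build the Grundy sequence for heap C with g(k) = mex{g(k−s) : s ∈ {2, 7}, s ≤ k}:
k:     0  1  2  3  4  5  6  7  8
g(k):  0  0  1  1  0  0  1  1  2
So g(8) = 2.
The value of a disjunctive sum is the nim-sum of the parts.
Combined value = 0 XOR 2 XOR 2 = 0.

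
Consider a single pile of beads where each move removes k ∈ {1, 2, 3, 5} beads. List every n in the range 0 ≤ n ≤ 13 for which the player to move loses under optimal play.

Compute g(0), g(1), … for moves {1, 2, 3, 5}:
g(0) = mex{} = 0
g(1) = mex{0} = 1
g(2) = mex{0,1} = 2
g(3) = mex{0,1,2} = 3
g(4) = mex{1,2,3} = 0
g(5) = mex{0,2,3} = 1
g(6) = mex{0,1,3} = 2
g(7) = mex{0,1,2} = 3
g(8) = mex{1,2,3} = 0
g(9) = mex{0,2,3} = 1
g(10) = mex{0,1,3} = 2
g(11) = mex{0,1,2} = 3
g(12) = mex{1,2,3} = 0
g(13) = mex{0,2,3} = 1
The P-positions (g = 0) in 0..13 are 0, 4, 8, 12.

0, 4, 8, 12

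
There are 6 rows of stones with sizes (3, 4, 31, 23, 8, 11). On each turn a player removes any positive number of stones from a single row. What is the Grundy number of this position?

Nim-sum: 3 ⊕ 4 ⊕ 31 ⊕ 23 ⊕ 8 ⊕ 11 = 12.

12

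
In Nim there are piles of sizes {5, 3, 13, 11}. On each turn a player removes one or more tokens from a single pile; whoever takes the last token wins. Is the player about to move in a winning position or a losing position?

Compute the nim-sum pairwise:
5 ⊕ 3 = 6
6 ⊕ 13 = 11
11 ⊕ 11 = 0
The nim-sum is 0, so this is a P-position: the player to move is in a losing position under optimal play.

Losing position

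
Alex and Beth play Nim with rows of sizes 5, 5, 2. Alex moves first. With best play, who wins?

Alex wins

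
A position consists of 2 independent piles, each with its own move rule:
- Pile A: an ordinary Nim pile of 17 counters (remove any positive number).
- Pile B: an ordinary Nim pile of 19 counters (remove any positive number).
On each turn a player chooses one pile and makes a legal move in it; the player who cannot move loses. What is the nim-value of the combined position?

Pile A is a plain Nim pile of size 17, so its Grundy value is 17.
Pile B is a plain Nim pile of size 19, so its Grundy value is 19.
The value of a disjunctive sum is the nim-sum of the parts.
Combined value = 17 ⊕ 19 = 2.

2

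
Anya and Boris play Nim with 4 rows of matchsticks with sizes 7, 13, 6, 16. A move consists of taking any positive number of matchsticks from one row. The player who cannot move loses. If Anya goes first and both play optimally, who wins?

Anya wins

Compute the nim-sum pairwise:
7 XOR 13 = 10
10 XOR 6 = 12
12 XOR 16 = 28
The nim-sum is 28 ≠ 0, so this is an N-position: the player to move can win; Anya has a winning move.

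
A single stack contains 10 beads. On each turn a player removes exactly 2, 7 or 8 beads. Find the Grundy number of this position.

Build the Grundy sequence with g(k) = mex{g(k−s) : s ∈ {2, 7, 8}, s ≤ k}:
g(0) = mex{} = 0
g(1) = mex{} = 0
g(2) = mex{0} = 1
g(3) = mex{0} = 1
g(4) = mex{1} = 0
g(5) = mex{1} = 0
g(6) = mex{0} = 1
g(7) = mex{0} = 1
g(8) = mex{0,1} = 2
g(9) = mex{0,1} = 2
g(10) = mex{1,2} = 0
So g(10) = 0.

0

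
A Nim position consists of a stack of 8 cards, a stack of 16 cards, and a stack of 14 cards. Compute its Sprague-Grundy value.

22

In binary:
  01000  (8)
  10000  (16)
  01110  (14)
  -----
  10110  (22)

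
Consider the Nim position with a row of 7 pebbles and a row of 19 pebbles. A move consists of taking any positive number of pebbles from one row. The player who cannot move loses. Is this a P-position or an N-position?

Compute the nim-sum pairwise:
7 ^ 19 = 20
The nim-sum is 20 ≠ 0, so this is an N-position: the player to move can win.

N-position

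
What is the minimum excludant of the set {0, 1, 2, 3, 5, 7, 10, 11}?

4

The values 0, 1, 2, 3 are all present; 4 is the first non-negative integer missing from the set.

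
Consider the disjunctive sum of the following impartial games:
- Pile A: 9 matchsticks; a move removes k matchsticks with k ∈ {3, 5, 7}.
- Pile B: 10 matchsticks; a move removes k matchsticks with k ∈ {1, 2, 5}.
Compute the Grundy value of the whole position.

For pile A, compute g(0), g(1), … with moves {3, 5, 7}:
g(0) = mex{} = 0
g(1) = mex{} = 0
g(2) = mex{} = 0
g(3) = mex{0} = 1
g(4) = mex{0} = 1
g(5) = mex{0} = 1
g(6) = mex{0,1} = 2
g(7) = mex{0,1} = 2
g(8) = mex{0,1} = 2
g(9) = mex{0,1,2} = 3
So g(9) = 3.
For pile B, compute g(0), g(1), … with moves {1, 2, 5}:
k:     0  1  2  3  4  5  6  7  8  9 10
g(k):  0  1  2  0  1  2  0  1  2  0  1
So g(10) = 1.
By the Sprague-Grundy theorem, the Grundy value of a sum of independent games is the XOR of the component values.
Combined value = 3 ⊕ 1 = 2.

2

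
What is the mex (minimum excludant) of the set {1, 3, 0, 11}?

2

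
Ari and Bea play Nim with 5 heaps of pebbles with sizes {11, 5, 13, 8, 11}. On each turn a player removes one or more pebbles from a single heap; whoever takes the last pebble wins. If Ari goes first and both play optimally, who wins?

Write each in binary and XOR column by column:
  1011  (11)
  0101  (5)
  1101  (13)
  1000  (8)
  1011  (11)
  ----
  0000  (0)
The nim-sum is 0, so this is a P-position: the player to move is in a losing position under optimal play; Ari is about to move from it and so loses — Bea wins.

Bea wins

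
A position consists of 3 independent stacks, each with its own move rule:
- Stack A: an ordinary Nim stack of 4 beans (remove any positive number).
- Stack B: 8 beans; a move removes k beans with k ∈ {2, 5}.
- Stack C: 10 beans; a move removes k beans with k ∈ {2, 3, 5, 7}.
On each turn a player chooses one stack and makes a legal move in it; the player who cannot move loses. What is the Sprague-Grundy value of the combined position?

4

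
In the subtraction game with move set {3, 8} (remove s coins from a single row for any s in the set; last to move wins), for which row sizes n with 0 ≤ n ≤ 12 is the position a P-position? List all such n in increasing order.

0, 1, 2, 6, 7, 11, 12

Build the Grundy sequence with g(k) = mex{g(k−s) : s ∈ {3, 8}, s ≤ k}:
k:     0  1  2  3  4  5  6  7  8  9 10 11 12
g(k):  0  0  0  1  1  1  0  0  2  1  1  0  0
The P-positions (g = 0) in 0..12 are 0, 1, 2, 6, 7, 11, 12.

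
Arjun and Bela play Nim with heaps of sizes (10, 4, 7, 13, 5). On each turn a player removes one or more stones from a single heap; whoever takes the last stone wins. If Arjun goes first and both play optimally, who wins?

Arjun wins

Compute the nim-sum pairwise:
10 ^ 4 = 14
14 ^ 7 = 9
9 ^ 13 = 4
4 ^ 5 = 1
The nim-sum is 1 ≠ 0, so this is an N-position: the player to move can win; Arjun has a winning move.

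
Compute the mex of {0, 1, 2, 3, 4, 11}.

The values 0, 1, 2, 3, 4 are all present; 5 is the first non-negative integer missing from the set.

5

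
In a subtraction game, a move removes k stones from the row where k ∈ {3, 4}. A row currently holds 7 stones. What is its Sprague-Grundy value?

0

Grundy values for subtraction set {3, 4}:
k:     0  1  2  3  4  5  6  7
g(k):  0  0  0  1  1  1  2  0
So g(7) = 0.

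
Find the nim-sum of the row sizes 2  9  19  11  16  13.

Compute the nim-sum pairwise:
2 ⊕ 9 = 11
11 ⊕ 19 = 24
24 ⊕ 11 = 19
19 ⊕ 16 = 3
3 ⊕ 13 = 14

14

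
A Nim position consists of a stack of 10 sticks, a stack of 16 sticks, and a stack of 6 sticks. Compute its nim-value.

28

Nim-sum: 10 ⊕ 16 ⊕ 6 = 28.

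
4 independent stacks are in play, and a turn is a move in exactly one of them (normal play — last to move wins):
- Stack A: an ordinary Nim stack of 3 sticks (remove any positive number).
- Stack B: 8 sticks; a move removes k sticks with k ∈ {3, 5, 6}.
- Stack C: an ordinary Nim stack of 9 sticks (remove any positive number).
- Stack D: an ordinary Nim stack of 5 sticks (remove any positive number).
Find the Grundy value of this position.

13

Stack A is a plain Nim stack of size 3, so its Grundy value is 3.
Grundy values for stack B (subtraction set {3, 5, 6}):
k:     0  1  2  3  4  5  6  7  8
g(k):  0  0  0  1  1  1  2  2  2
So g(8) = 2.
Stack C is a plain Nim stack of size 9, so its Grundy value is 9.
Stack D is a plain Nim stack of size 5, so its Grundy value is 5.
By the Sprague-Grundy theorem, the Grundy value of a sum of independent games is the XOR of the component values.
Combined value = 3 XOR 2 XOR 9 XOR 5 = 13.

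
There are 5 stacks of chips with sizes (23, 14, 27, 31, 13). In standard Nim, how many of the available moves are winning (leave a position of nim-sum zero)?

3

Compute the nim-sum pairwise:
23 XOR 14 = 25
25 XOR 27 = 2
2 XOR 31 = 29
29 XOR 13 = 16
The overall nim-sum is X = 16. A stack of size p has a winning move iff p XOR X < p (reduce it to p XOR X).
  23: 23 XOR 16 = 7 < 23 — winning move (to 7).
  14: 14 XOR 16 = 30 ≥ 14 — no move.
  27: 27 XOR 16 = 11 < 27 — winning move (to 11).
  31: 31 XOR 16 = 15 < 31 — winning move (to 15).
  13: 13 XOR 16 = 29 ≥ 13 — no move.
That gives 3 winning moves.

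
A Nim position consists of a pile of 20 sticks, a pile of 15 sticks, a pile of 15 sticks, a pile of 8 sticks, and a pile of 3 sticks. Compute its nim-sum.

31

Compute the nim-sum pairwise:
20 ^ 15 = 27
27 ^ 15 = 20
20 ^ 8 = 28
28 ^ 3 = 31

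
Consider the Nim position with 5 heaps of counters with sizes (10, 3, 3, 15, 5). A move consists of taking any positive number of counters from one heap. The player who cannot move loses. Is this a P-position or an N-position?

Compute the nim-sum pairwise:
10 ^ 3 = 9
9 ^ 3 = 10
10 ^ 15 = 5
5 ^ 5 = 0
The nim-sum is 0, so this is a P-position: the player to move is in a losing position under optimal play.

P-position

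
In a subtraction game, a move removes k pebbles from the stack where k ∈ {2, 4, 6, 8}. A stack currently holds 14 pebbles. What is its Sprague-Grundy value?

2

Build the Grundy sequence with g(k) = mex{g(k−s) : s ∈ {2, 4, 6, 8}, s ≤ k}:
g(0) = mex{} = 0
g(1) = mex{} = 0
g(2) = mex{0} = 1
g(3) = mex{0} = 1
g(4) = mex{0,1} = 2
g(5) = mex{0,1} = 2
g(6) = mex{0,1,2} = 3
g(7) = mex{0,1,2} = 3
g(8) = mex{0,1,2,3} = 4
g(9) = mex{0,1,2,3} = 4
g(10) = mex{1,2,3,4} = 0
g(11) = mex{1,2,3,4} = 0
g(12) = mex{0,2,3,4} = 1
g(13) = mex{0,2,3,4} = 1
g(14) = mex{0,1,3,4} = 2
So g(14) = 2.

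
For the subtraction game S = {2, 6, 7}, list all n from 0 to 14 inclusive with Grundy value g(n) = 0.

Grundy values for subtraction set {2, 6, 7}:
g(0) = mex{} = 0
g(1) = mex{} = 0
g(2) = mex{0} = 1
g(3) = mex{0} = 1
g(4) = mex{1} = 0
g(5) = mex{1} = 0
g(6) = mex{0} = 1
g(7) = mex{0} = 1
g(8) = mex{0,1} = 2
g(9) = mex{1} = 0
g(10) = mex{0,1,2} = 3
g(11) = mex{0} = 1
g(12) = mex{0,1,3} = 2
g(13) = mex{1} = 0
g(14) = mex{1,2} = 0
The P-positions (g = 0) in 0..14 are 0, 1, 4, 5, 9, 13, 14.

0, 1, 4, 5, 9, 13, 14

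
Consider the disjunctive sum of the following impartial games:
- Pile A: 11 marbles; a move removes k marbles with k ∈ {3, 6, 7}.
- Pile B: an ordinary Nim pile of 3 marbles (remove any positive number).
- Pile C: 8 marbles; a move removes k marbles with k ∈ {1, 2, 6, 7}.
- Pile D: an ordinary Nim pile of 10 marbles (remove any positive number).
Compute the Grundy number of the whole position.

9

For pile A, compute g(0), g(1), … with moves {3, 6, 7}:
k:     0  1  2  3  4  5  6  7  8  9 10 11
g(k):  0  0  0  1  1  1  2  2  2  3  0  0
So g(11) = 0.
Pile B is a plain Nim pile of size 3, so its Grundy value is 3.
For pile C, compute g(0), g(1), … with moves {1, 2, 6, 7}:
k:     0  1  2  3  4  5  6  7  8
g(k):  0  1  2  0  1  2  3  4  0
So g(8) = 0.
Pile D is a plain Nim pile of size 10, so its Grundy value is 10.
By the Sprague-Grundy theorem, the Grundy value of a sum of independent games is the XOR of the component values.
Combined value = 0 ⊕ 3 ⊕ 0 ⊕ 10 = 9.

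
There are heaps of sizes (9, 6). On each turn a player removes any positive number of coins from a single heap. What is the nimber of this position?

Bitwise XOR of the heap sizes:
  1001  (9)
  0110  (6)
  ----
  1111  (15)

15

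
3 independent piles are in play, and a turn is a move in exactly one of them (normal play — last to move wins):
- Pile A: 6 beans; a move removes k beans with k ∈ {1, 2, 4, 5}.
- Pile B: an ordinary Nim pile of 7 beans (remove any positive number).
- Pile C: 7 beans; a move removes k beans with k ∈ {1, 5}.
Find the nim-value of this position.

Build the Grundy sequence for pile A with g(k) = mex{g(k−s) : s ∈ {1, 2, 4, 5}, s ≤ k}:
g(0) = mex{} = 0
g(1) = mex{0} = 1
g(2) = mex{0,1} = 2
g(3) = mex{1,2} = 0
g(4) = mex{0,2} = 1
g(5) = mex{0,1} = 2
g(6) = mex{1,2} = 0
So g(6) = 0.
Pile B is a plain Nim pile of size 7, so its Grundy value is 7.
Build the Grundy sequence for pile C with g(k) = mex{g(k−s) : s ∈ {1, 5}, s ≤ k}:
k:     0  1  2  3  4  5  6  7
g(k):  0  1  0  1  0  1  0  1
So g(7) = 1.
The value of a disjunctive sum is the nim-sum of the parts.
Combined value = 0 ⊕ 7 ⊕ 1 = 6.

6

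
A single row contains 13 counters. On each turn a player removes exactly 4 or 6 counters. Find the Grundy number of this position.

0

Build the Grundy sequence with g(k) = mex{g(k−s) : s ∈ {4, 6}, s ≤ k}:
g(0) = mex{} = 0
g(1) = mex{} = 0
g(2) = mex{} = 0
g(3) = mex{} = 0
g(4) = mex{0} = 1
g(5) = mex{0} = 1
g(6) = mex{0} = 1
g(7) = mex{0} = 1
g(8) = mex{0,1} = 2
g(9) = mex{0,1} = 2
g(10) = mex{1} = 0
g(11) = mex{1} = 0
g(12) = mex{1,2} = 0
g(13) = mex{1,2} = 0
So g(13) = 0.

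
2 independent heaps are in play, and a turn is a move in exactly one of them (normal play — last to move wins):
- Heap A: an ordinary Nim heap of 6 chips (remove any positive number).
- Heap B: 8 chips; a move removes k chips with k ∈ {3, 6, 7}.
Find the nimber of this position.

4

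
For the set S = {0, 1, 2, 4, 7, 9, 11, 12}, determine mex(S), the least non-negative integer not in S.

The values 0, 1, 2 are all present; 3 is the first non-negative integer missing from the set.

3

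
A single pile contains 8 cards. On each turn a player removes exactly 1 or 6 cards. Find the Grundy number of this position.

Build the Grundy sequence with g(k) = mex{g(k−s) : s ∈ {1, 6}, s ≤ k}:
g(0) = mex{} = 0
g(1) = mex{0} = 1
g(2) = mex{1} = 0
g(3) = mex{0} = 1
g(4) = mex{1} = 0
g(5) = mex{0} = 1
g(6) = mex{0,1} = 2
g(7) = mex{1,2} = 0
g(8) = mex{0} = 1
So g(8) = 1.

1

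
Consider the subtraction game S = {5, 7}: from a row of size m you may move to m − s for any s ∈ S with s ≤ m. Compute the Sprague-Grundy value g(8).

1

Compute g(0), g(1), … for moves {5, 7}:
k:     0  1  2  3  4  5  6  7  8
g(k):  0  0  0  0  0  1  1  1  1
So g(8) = 1.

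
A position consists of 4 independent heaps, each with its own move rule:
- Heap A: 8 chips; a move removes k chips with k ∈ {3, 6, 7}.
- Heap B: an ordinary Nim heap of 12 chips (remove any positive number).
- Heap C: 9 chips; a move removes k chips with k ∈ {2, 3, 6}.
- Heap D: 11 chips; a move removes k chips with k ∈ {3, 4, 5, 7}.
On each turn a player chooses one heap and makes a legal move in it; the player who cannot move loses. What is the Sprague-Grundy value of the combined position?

14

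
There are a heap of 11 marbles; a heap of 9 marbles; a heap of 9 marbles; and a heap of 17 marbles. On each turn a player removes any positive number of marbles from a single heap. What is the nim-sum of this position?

In binary:
  01011  (11)
  01001  (9)
  01001  (9)
  10001  (17)
  -----
  11010  (26)

26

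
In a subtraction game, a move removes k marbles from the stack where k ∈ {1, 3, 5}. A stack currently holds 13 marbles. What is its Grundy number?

1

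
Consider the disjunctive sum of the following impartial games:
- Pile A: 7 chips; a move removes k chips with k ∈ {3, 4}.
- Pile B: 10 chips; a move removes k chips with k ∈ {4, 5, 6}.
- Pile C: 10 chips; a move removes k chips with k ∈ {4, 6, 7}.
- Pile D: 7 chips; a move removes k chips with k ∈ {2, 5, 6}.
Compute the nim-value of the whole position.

1

For pile A, compute g(0), g(1), … with moves {3, 4}:
g(0) = mex{} = 0
g(1) = mex{} = 0
g(2) = mex{} = 0
g(3) = mex{0} = 1
g(4) = mex{0} = 1
g(5) = mex{0} = 1
g(6) = mex{0,1} = 2
g(7) = mex{1} = 0
So g(7) = 0.
Grundy values for pile B (subtraction set {4, 5, 6}):
g(0) = mex{} = 0
g(1) = mex{} = 0
g(2) = mex{} = 0
g(3) = mex{} = 0
g(4) = mex{0} = 1
g(5) = mex{0} = 1
g(6) = mex{0} = 1
g(7) = mex{0} = 1
g(8) = mex{0,1} = 2
g(9) = mex{0,1} = 2
g(10) = mex{1} = 0
So g(10) = 0.
Build the Grundy sequence for pile C with g(k) = mex{g(k−s) : s ∈ {4, 6, 7}, s ≤ k}:
g(0) = mex{} = 0
g(1) = mex{} = 0
g(2) = mex{} = 0
g(3) = mex{} = 0
g(4) = mex{0} = 1
g(5) = mex{0} = 1
g(6) = mex{0} = 1
g(7) = mex{0} = 1
g(8) = mex{0,1} = 2
g(9) = mex{0,1} = 2
g(10) = mex{0,1} = 2
So g(10) = 2.
Grundy values for pile D (subtraction set {2, 5, 6}):
k:     0  1  2  3  4  5  6  7
g(k):  0  0  1  1  0  2  1  3
So g(7) = 3.
By the Sprague-Grundy theorem, the Grundy value of a sum of independent games is the XOR of the component values.
Combined value = 0 ⊕ 0 ⊕ 2 ⊕ 3 = 1.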